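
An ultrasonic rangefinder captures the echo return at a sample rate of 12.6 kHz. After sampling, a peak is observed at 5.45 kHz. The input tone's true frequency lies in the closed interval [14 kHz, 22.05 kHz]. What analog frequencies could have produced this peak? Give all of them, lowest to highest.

Frequencies that alias to 5.45 kHz are k·fs ± 5.45 kHz for integer k ≥ 0.
k=0: 5.45 kHz.
k=1: 7.15 kHz, 18.05 kHz.
k=2: 19.75 kHz, 30.65 kHz.
k=3: 32.35 kHz, 43.25 kHz.
Within [14 kHz, 22.05 kHz]: 18.05 kHz, 19.75 kHz.

18.05 kHz, 19.75 kHz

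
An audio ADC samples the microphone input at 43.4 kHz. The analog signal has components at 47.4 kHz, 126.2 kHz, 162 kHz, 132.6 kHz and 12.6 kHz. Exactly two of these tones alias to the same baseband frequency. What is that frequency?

4 kHz

fs/2 = 21.7 kHz.
47.4 kHz mod fs = 4 kHz.
4 kHz ≤ fs/2 = 21.7 kHz, appears at 4 kHz.
126.2 kHz mod fs = 39.4 kHz.
39.4 kHz > fs/2 = 21.7 kHz, folds to fs − 39.4 kHz = 4 kHz.
162 kHz mod fs = 31.8 kHz.
31.8 kHz > fs/2 = 21.7 kHz, folds to fs − 31.8 kHz = 11.6 kHz.
132.6 kHz mod fs = 2.4 kHz.
2.4 kHz ≤ fs/2 = 21.7 kHz, appears at 2.4 kHz.
12.6 kHz ≤ fs/2 = 21.7 kHz, passes unchanged.
47.4 kHz and 126.2 kHz both map to 4 kHz.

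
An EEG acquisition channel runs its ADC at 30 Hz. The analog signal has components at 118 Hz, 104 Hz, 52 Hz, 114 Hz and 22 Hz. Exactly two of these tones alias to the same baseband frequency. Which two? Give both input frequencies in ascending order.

22 Hz, 52 Hz

fs/2 = 15 Hz.
118 Hz mod fs = 28 Hz.
28 Hz > fs/2 = 15 Hz, folds to fs − 28 Hz = 2 Hz.
104 Hz mod fs = 14 Hz.
14 Hz ≤ fs/2 = 15 Hz, appears at 14 Hz.
52 Hz mod fs = 22 Hz.
22 Hz > fs/2 = 15 Hz, folds to fs − 22 Hz = 8 Hz.
114 Hz mod fs = 24 Hz.
24 Hz > fs/2 = 15 Hz, folds to fs − 24 Hz = 6 Hz.
22 Hz > fs/2 = 15 Hz, folds to fs − 22 Hz = 8 Hz.
22 Hz and 52 Hz both map to 8 Hz.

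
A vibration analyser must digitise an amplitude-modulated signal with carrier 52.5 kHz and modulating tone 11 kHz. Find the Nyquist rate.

AM sidebands sit at fc ± fm = 41.5 kHz and 63.5 kHz.
Highest-frequency component: 63.5 kHz.
Nyquist rate = 2 × 63.5 kHz = 127 kHz.

127 kHz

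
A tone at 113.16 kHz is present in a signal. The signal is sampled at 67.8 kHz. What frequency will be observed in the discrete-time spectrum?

22.44 kHz

113.16 kHz mod fs = 45.36 kHz.
45.36 kHz > fs/2 = 33.9 kHz, folds to fs − 45.36 kHz = 22.44 kHz.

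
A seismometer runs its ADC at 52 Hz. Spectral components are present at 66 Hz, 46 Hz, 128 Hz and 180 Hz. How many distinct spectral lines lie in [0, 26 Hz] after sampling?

fs/2 = 26 Hz.
66 Hz mod fs = 14 Hz.
14 Hz ≤ fs/2 = 26 Hz, appears at 14 Hz.
46 Hz > fs/2 = 26 Hz, folds to fs − 46 Hz = 6 Hz.
128 Hz mod fs = 24 Hz.
24 Hz ≤ fs/2 = 26 Hz, appears at 24 Hz.
180 Hz mod fs = 24 Hz.
24 Hz ≤ fs/2 = 26 Hz, appears at 24 Hz.
Distinct values: {6 Hz, 14 Hz, 24 Hz} → 3.

3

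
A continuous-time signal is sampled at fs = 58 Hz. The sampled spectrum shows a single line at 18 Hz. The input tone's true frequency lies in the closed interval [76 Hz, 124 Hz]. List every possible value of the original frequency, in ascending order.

Frequencies that alias to 18 Hz are k·fs ± 18 Hz for integer k ≥ 0.
k=0: 18 Hz.
k=1: 40 Hz, 76 Hz.
k=2: 98 Hz, 134 Hz.
k=3: 156 Hz, 192 Hz.
Within [76 Hz, 124 Hz]: 76 Hz, 98 Hz.

76 Hz, 98 Hz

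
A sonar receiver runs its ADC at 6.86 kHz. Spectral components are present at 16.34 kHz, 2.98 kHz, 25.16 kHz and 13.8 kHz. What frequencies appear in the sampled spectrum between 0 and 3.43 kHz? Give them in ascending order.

0.08 kHz, 2.28 kHz, 2.62 kHz, 2.98 kHz

fs/2 = 3.43 kHz.
16.34 kHz mod fs = 2.62 kHz.
2.62 kHz ≤ fs/2 = 3.43 kHz, appears at 2.62 kHz.
2.98 kHz ≤ fs/2 = 3.43 kHz, passes unchanged.
25.16 kHz mod fs = 4.58 kHz.
4.58 kHz > fs/2 = 3.43 kHz, folds to fs − 4.58 kHz = 2.28 kHz.
13.8 kHz mod fs = 0.08 kHz.
0.08 kHz ≤ fs/2 = 3.43 kHz, appears at 0.08 kHz.
Distinct values: {0.08 kHz, 2.28 kHz, 2.62 kHz, 2.98 kHz}.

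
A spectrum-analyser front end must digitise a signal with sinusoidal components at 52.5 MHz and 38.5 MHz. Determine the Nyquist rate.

105 MHz

Highest-frequency component: 52.5 MHz.
Nyquist rate = 2 × 52.5 MHz = 105 MHz.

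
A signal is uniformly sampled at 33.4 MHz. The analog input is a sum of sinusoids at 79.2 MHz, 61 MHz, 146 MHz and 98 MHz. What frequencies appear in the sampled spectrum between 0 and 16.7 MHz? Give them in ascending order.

2.2 MHz, 5.8 MHz, 12.4 MHz

fs/2 = 16.7 MHz.
79.2 MHz mod fs = 12.4 MHz.
12.4 MHz ≤ fs/2 = 16.7 MHz, appears at 12.4 MHz.
61 MHz mod fs = 27.6 MHz.
27.6 MHz > fs/2 = 16.7 MHz, folds to fs − 27.6 MHz = 5.8 MHz.
146 MHz mod fs = 12.4 MHz.
12.4 MHz ≤ fs/2 = 16.7 MHz, appears at 12.4 MHz.
98 MHz mod fs = 31.2 MHz.
31.2 MHz > fs/2 = 16.7 MHz, folds to fs − 31.2 MHz = 2.2 MHz.
Distinct values: {2.2 MHz, 5.8 MHz, 12.4 MHz}.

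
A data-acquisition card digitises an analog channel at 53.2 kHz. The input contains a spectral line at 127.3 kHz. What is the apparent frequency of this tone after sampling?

20.9 kHz

127.3 kHz mod fs = 20.9 kHz.
20.9 kHz ≤ fs/2 = 26.6 kHz, appears at 20.9 kHz.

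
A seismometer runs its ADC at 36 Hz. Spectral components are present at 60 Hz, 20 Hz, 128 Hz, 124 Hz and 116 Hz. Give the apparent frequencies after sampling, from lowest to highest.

fs/2 = 18 Hz.
60 Hz mod fs = 24 Hz.
24 Hz > fs/2 = 18 Hz, folds to fs − 24 Hz = 12 Hz.
20 Hz > fs/2 = 18 Hz, folds to fs − 20 Hz = 16 Hz.
128 Hz mod fs = 20 Hz.
20 Hz > fs/2 = 18 Hz, folds to fs − 20 Hz = 16 Hz.
124 Hz mod fs = 16 Hz.
16 Hz ≤ fs/2 = 18 Hz, appears at 16 Hz.
116 Hz mod fs = 8 Hz.
8 Hz ≤ fs/2 = 18 Hz, appears at 8 Hz.
Distinct values: {8 Hz, 12 Hz, 16 Hz}.

8 Hz, 12 Hz, 16 Hz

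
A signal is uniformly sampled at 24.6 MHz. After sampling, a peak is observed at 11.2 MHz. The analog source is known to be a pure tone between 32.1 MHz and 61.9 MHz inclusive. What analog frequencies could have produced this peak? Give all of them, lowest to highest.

35.8 MHz, 38 MHz, 60.4 MHz

Frequencies that alias to 11.2 MHz are k·fs ± 11.2 MHz for integer k ≥ 0.
k=0: 11.2 MHz.
k=1: 13.4 MHz, 35.8 MHz.
k=2: 38 MHz, 60.4 MHz.
k=3: 62.6 MHz, 85 MHz.
Within [32.1 MHz, 61.9 MHz]: 35.8 MHz, 38 MHz, 60.4 MHz.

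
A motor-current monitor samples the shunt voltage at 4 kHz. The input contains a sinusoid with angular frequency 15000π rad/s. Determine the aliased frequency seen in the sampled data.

0.5 kHz

ω = 15000π rad/s → f = ω/(2π) = 7500 Hz = 7.5 kHz.
7.5 kHz mod fs = 3.5 kHz.
3.5 kHz > fs/2 = 2 kHz, folds to fs − 3.5 kHz = 0.5 kHz.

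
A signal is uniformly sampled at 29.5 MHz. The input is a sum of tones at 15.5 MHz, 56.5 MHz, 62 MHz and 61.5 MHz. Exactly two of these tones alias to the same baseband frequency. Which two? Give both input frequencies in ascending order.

fs/2 = 14.75 MHz.
15.5 MHz > fs/2 = 14.75 MHz, folds to fs − 15.5 MHz = 14 MHz.
56.5 MHz mod fs = 27 MHz.
27 MHz > fs/2 = 14.75 MHz, folds to fs − 27 MHz = 2.5 MHz.
62 MHz mod fs = 3 MHz.
3 MHz ≤ fs/2 = 14.75 MHz, appears at 3 MHz.
61.5 MHz mod fs = 2.5 MHz.
2.5 MHz ≤ fs/2 = 14.75 MHz, appears at 2.5 MHz.
56.5 MHz and 61.5 MHz both map to 2.5 MHz.

56.5 MHz, 61.5 MHz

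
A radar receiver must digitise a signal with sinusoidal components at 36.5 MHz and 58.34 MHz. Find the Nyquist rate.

Highest-frequency component: 58.34 MHz.
Nyquist rate = 2 × 58.34 MHz = 116.68 MHz.

116.68 MHz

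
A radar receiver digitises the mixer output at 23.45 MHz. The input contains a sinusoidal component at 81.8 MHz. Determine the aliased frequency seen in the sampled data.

81.8 MHz mod fs = 11.45 MHz.
11.45 MHz ≤ fs/2 = 11.725 MHz, appears at 11.45 MHz.

11.45 MHz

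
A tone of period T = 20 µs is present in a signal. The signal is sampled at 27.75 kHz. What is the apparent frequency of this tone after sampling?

T = 20 µs → f = 1/T = 50 kHz.
50 kHz mod fs = 22.25 kHz.
22.25 kHz > fs/2 = 13.875 kHz, folds to fs − 22.25 kHz = 5.5 kHz.

5.5 kHz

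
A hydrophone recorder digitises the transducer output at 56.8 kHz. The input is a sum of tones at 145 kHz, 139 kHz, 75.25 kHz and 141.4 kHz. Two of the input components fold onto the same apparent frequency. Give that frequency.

fs/2 = 28.4 kHz.
145 kHz mod fs = 31.4 kHz.
31.4 kHz > fs/2 = 28.4 kHz, folds to fs − 31.4 kHz = 25.4 kHz.
139 kHz mod fs = 25.4 kHz.
25.4 kHz ≤ fs/2 = 28.4 kHz, appears at 25.4 kHz.
75.25 kHz mod fs = 18.45 kHz.
18.45 kHz ≤ fs/2 = 28.4 kHz, appears at 18.45 kHz.
141.4 kHz mod fs = 27.8 kHz.
27.8 kHz ≤ fs/2 = 28.4 kHz, appears at 27.8 kHz.
139 kHz and 145 kHz both map to 25.4 kHz.

25.4 kHz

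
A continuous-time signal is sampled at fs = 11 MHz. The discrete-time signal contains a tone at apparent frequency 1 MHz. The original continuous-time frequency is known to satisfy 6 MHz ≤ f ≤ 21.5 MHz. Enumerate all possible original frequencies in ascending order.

Frequencies that alias to 1 MHz are k·fs ± 1 MHz for integer k ≥ 0.
k=0: 1 MHz.
k=1: 10 MHz, 12 MHz.
k=2: 21 MHz, 23 MHz.
k=3: 32 MHz, 34 MHz.
Within [6 MHz, 21.5 MHz]: 10 MHz, 12 MHz, 21 MHz.

10 MHz, 12 MHz, 21 MHz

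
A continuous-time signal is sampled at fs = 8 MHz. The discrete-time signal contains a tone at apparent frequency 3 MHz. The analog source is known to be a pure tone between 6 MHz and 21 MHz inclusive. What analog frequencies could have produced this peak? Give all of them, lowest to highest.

Frequencies that alias to 3 MHz are k·fs ± 3 MHz for integer k ≥ 0.
k=0: 3 MHz.
k=1: 5 MHz, 11 MHz.
k=2: 13 MHz, 19 MHz.
k=3: 21 MHz, 27 MHz.
k=4: 29 MHz, 35 MHz.
Within [6 MHz, 21 MHz]: 11 MHz, 13 MHz, 19 MHz, 21 MHz.

11 MHz, 13 MHz, 19 MHz, 21 MHz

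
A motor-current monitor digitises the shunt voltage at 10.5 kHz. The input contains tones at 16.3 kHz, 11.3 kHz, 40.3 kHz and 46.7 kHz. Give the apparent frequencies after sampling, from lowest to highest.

0.8 kHz, 1.7 kHz, 4.7 kHz

fs/2 = 5.25 kHz.
16.3 kHz mod fs = 5.8 kHz.
5.8 kHz > fs/2 = 5.25 kHz, folds to fs − 5.8 kHz = 4.7 kHz.
11.3 kHz mod fs = 0.8 kHz.
0.8 kHz ≤ fs/2 = 5.25 kHz, appears at 0.8 kHz.
40.3 kHz mod fs = 8.8 kHz.
8.8 kHz > fs/2 = 5.25 kHz, folds to fs − 8.8 kHz = 1.7 kHz.
46.7 kHz mod fs = 4.7 kHz.
4.7 kHz ≤ fs/2 = 5.25 kHz, appears at 4.7 kHz.
Distinct values: {0.8 kHz, 1.7 kHz, 4.7 kHz}.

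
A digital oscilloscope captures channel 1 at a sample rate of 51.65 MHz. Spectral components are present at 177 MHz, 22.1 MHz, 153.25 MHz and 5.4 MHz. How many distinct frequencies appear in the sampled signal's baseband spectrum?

4

fs/2 = 25.825 MHz.
177 MHz mod fs = 22.05 MHz.
22.05 MHz ≤ fs/2 = 25.825 MHz, appears at 22.05 MHz.
22.1 MHz ≤ fs/2 = 25.825 MHz, passes unchanged.
153.25 MHz mod fs = 49.95 MHz.
49.95 MHz > fs/2 = 25.825 MHz, folds to fs − 49.95 MHz = 1.7 MHz.
5.4 MHz ≤ fs/2 = 25.825 MHz, passes unchanged.
Distinct values: {1.7 MHz, 5.4 MHz, 22.05 MHz, 22.1 MHz} → 4.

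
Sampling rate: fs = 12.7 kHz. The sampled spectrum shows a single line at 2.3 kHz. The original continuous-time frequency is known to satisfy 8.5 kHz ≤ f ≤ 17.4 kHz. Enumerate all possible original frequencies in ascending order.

Frequencies that alias to 2.3 kHz are k·fs ± 2.3 kHz for integer k ≥ 0.
k=0: 2.3 kHz.
k=1: 10.4 kHz, 15 kHz.
k=2: 23.1 kHz, 27.7 kHz.
Within [8.5 kHz, 17.4 kHz]: 10.4 kHz, 15 kHz.

10.4 kHz, 15 kHz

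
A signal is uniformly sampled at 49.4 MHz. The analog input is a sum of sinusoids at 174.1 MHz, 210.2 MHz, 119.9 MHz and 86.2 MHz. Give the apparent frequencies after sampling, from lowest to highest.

fs/2 = 24.7 MHz.
174.1 MHz mod fs = 25.9 MHz.
25.9 MHz > fs/2 = 24.7 MHz, folds to fs − 25.9 MHz = 23.5 MHz.
210.2 MHz mod fs = 12.6 MHz.
12.6 MHz ≤ fs/2 = 24.7 MHz, appears at 12.6 MHz.
119.9 MHz mod fs = 21.1 MHz.
21.1 MHz ≤ fs/2 = 24.7 MHz, appears at 21.1 MHz.
86.2 MHz mod fs = 36.8 MHz.
36.8 MHz > fs/2 = 24.7 MHz, folds to fs − 36.8 MHz = 12.6 MHz.
Distinct values: {12.6 MHz, 21.1 MHz, 23.5 MHz}.

12.6 MHz, 21.1 MHz, 23.5 MHz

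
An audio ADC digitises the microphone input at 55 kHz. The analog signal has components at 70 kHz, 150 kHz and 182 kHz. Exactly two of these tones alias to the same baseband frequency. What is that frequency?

fs/2 = 27.5 kHz.
70 kHz mod fs = 15 kHz.
15 kHz ≤ fs/2 = 27.5 kHz, appears at 15 kHz.
150 kHz mod fs = 40 kHz.
40 kHz > fs/2 = 27.5 kHz, folds to fs − 40 kHz = 15 kHz.
182 kHz mod fs = 17 kHz.
17 kHz ≤ fs/2 = 27.5 kHz, appears at 17 kHz.
70 kHz and 150 kHz both map to 15 kHz.

15 kHz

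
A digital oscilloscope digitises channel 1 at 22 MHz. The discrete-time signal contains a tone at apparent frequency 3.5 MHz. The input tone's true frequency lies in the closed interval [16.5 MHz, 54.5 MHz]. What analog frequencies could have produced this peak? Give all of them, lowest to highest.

18.5 MHz, 25.5 MHz, 40.5 MHz, 47.5 MHz

Frequencies that alias to 3.5 MHz are k·fs ± 3.5 MHz for integer k ≥ 0.
k=0: 3.5 MHz.
k=1: 18.5 MHz, 25.5 MHz.
k=2: 40.5 MHz, 47.5 MHz.
k=3: 62.5 MHz, 69.5 MHz.
Within [16.5 MHz, 54.5 MHz]: 18.5 MHz, 25.5 MHz, 40.5 MHz, 47.5 MHz.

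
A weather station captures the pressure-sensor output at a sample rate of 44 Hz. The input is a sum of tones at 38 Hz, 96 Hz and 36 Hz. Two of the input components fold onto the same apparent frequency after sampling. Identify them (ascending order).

fs/2 = 22 Hz.
38 Hz > fs/2 = 22 Hz, folds to fs − 38 Hz = 6 Hz.
96 Hz mod fs = 8 Hz.
8 Hz ≤ fs/2 = 22 Hz, appears at 8 Hz.
36 Hz > fs/2 = 22 Hz, folds to fs − 36 Hz = 8 Hz.
36 Hz and 96 Hz both map to 8 Hz.

36 Hz, 96 Hz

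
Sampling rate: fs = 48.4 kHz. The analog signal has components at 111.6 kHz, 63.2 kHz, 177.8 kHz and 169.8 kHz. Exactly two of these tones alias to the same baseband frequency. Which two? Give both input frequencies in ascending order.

fs/2 = 24.2 kHz.
111.6 kHz mod fs = 14.8 kHz.
14.8 kHz ≤ fs/2 = 24.2 kHz, appears at 14.8 kHz.
63.2 kHz mod fs = 14.8 kHz.
14.8 kHz ≤ fs/2 = 24.2 kHz, appears at 14.8 kHz.
177.8 kHz mod fs = 32.6 kHz.
32.6 kHz > fs/2 = 24.2 kHz, folds to fs − 32.6 kHz = 15.8 kHz.
169.8 kHz mod fs = 24.6 kHz.
24.6 kHz > fs/2 = 24.2 kHz, folds to fs − 24.6 kHz = 23.8 kHz.
63.2 kHz and 111.6 kHz both map to 14.8 kHz.

63.2 kHz, 111.6 kHz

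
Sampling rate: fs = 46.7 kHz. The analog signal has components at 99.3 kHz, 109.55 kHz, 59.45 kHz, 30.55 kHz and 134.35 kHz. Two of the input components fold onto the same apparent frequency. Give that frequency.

16.15 kHz

fs/2 = 23.35 kHz.
99.3 kHz mod fs = 5.9 kHz.
5.9 kHz ≤ fs/2 = 23.35 kHz, appears at 5.9 kHz.
109.55 kHz mod fs = 16.15 kHz.
16.15 kHz ≤ fs/2 = 23.35 kHz, appears at 16.15 kHz.
59.45 kHz mod fs = 12.75 kHz.
12.75 kHz ≤ fs/2 = 23.35 kHz, appears at 12.75 kHz.
30.55 kHz > fs/2 = 23.35 kHz, folds to fs − 30.55 kHz = 16.15 kHz.
134.35 kHz mod fs = 40.95 kHz.
40.95 kHz > fs/2 = 23.35 kHz, folds to fs − 40.95 kHz = 5.75 kHz.
30.55 kHz and 109.55 kHz both map to 16.15 kHz.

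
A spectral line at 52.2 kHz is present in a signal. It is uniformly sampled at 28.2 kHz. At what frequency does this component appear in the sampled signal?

4.2 kHz

52.2 kHz mod fs = 24 kHz.
24 kHz > fs/2 = 14.1 kHz, folds to fs − 24 kHz = 4.2 kHz.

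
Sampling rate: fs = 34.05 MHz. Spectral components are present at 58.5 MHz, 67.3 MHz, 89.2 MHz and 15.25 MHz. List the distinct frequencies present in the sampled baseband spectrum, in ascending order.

0.8 MHz, 9.6 MHz, 12.95 MHz, 15.25 MHz

fs/2 = 17.025 MHz.
58.5 MHz mod fs = 24.45 MHz.
24.45 MHz > fs/2 = 17.025 MHz, folds to fs − 24.45 MHz = 9.6 MHz.
67.3 MHz mod fs = 33.25 MHz.
33.25 MHz > fs/2 = 17.025 MHz, folds to fs − 33.25 MHz = 0.8 MHz.
89.2 MHz mod fs = 21.1 MHz.
21.1 MHz > fs/2 = 17.025 MHz, folds to fs − 21.1 MHz = 12.95 MHz.
15.25 MHz ≤ fs/2 = 17.025 MHz, passes unchanged.
Distinct values: {0.8 MHz, 9.6 MHz, 12.95 MHz, 15.25 MHz}.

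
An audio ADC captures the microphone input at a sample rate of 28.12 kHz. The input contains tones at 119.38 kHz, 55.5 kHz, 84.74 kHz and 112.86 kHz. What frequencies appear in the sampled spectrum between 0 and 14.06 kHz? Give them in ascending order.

fs/2 = 14.06 kHz.
119.38 kHz mod fs = 6.9 kHz.
6.9 kHz ≤ fs/2 = 14.06 kHz, appears at 6.9 kHz.
55.5 kHz mod fs = 27.38 kHz.
27.38 kHz > fs/2 = 14.06 kHz, folds to fs − 27.38 kHz = 0.74 kHz.
84.74 kHz mod fs = 0.38 kHz.
0.38 kHz ≤ fs/2 = 14.06 kHz, appears at 0.38 kHz.
112.86 kHz mod fs = 0.38 kHz.
0.38 kHz ≤ fs/2 = 14.06 kHz, appears at 0.38 kHz.
Distinct values: {0.38 kHz, 0.74 kHz, 6.9 kHz}.

0.38 kHz, 0.74 kHz, 6.9 kHz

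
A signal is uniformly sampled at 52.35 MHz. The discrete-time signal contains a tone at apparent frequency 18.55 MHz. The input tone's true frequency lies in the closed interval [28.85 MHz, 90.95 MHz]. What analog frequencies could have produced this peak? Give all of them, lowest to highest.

33.8 MHz, 70.9 MHz, 86.15 MHz

Frequencies that alias to 18.55 MHz are k·fs ± 18.55 MHz for integer k ≥ 0.
k=0: 18.55 MHz.
k=1: 33.8 MHz, 70.9 MHz.
k=2: 86.15 MHz, 123.25 MHz.
k=3: 138.5 MHz, 175.6 MHz.
Within [28.85 MHz, 90.95 MHz]: 33.8 MHz, 70.9 MHz, 86.15 MHz.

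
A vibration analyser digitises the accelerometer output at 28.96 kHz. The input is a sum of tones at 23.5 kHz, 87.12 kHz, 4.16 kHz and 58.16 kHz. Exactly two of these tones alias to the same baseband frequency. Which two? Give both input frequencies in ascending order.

fs/2 = 14.48 kHz.
23.5 kHz > fs/2 = 14.48 kHz, folds to fs − 23.5 kHz = 5.46 kHz.
87.12 kHz mod fs = 0.24 kHz.
0.24 kHz ≤ fs/2 = 14.48 kHz, appears at 0.24 kHz.
4.16 kHz ≤ fs/2 = 14.48 kHz, passes unchanged.
58.16 kHz mod fs = 0.24 kHz.
0.24 kHz ≤ fs/2 = 14.48 kHz, appears at 0.24 kHz.
58.16 kHz and 87.12 kHz both map to 0.24 kHz.

58.16 kHz, 87.12 kHz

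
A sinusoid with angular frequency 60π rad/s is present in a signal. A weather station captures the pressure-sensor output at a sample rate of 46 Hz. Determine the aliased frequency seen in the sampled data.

ω = 60π rad/s → f = ω/(2π) = 30 Hz.
30 Hz > fs/2 = 23 Hz, folds to fs − 30 Hz = 16 Hz.

16 Hz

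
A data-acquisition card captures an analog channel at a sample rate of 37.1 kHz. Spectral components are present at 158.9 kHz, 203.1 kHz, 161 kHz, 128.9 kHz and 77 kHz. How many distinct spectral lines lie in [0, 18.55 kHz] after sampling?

fs/2 = 18.55 kHz.
158.9 kHz mod fs = 10.5 kHz.
10.5 kHz ≤ fs/2 = 18.55 kHz, appears at 10.5 kHz.
203.1 kHz mod fs = 17.6 kHz.
17.6 kHz ≤ fs/2 = 18.55 kHz, appears at 17.6 kHz.
161 kHz mod fs = 12.6 kHz.
12.6 kHz ≤ fs/2 = 18.55 kHz, appears at 12.6 kHz.
128.9 kHz mod fs = 17.6 kHz.
17.6 kHz ≤ fs/2 = 18.55 kHz, appears at 17.6 kHz.
77 kHz mod fs = 2.8 kHz.
2.8 kHz ≤ fs/2 = 18.55 kHz, appears at 2.8 kHz.
Distinct values: {2.8 kHz, 10.5 kHz, 12.6 kHz, 17.6 kHz} → 4.

4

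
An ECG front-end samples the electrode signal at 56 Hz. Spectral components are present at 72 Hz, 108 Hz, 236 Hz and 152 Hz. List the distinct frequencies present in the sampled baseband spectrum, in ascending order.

fs/2 = 28 Hz.
72 Hz mod fs = 16 Hz.
16 Hz ≤ fs/2 = 28 Hz, appears at 16 Hz.
108 Hz mod fs = 52 Hz.
52 Hz > fs/2 = 28 Hz, folds to fs − 52 Hz = 4 Hz.
236 Hz mod fs = 12 Hz.
12 Hz ≤ fs/2 = 28 Hz, appears at 12 Hz.
152 Hz mod fs = 40 Hz.
40 Hz > fs/2 = 28 Hz, folds to fs − 40 Hz = 16 Hz.
Distinct values: {4 Hz, 12 Hz, 16 Hz}.

4 Hz, 12 Hz, 16 Hz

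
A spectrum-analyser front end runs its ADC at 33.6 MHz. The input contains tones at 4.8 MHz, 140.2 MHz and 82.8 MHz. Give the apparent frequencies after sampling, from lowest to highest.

4.8 MHz, 5.8 MHz, 15.6 MHz

fs/2 = 16.8 MHz.
4.8 MHz ≤ fs/2 = 16.8 MHz, passes unchanged.
140.2 MHz mod fs = 5.8 MHz.
5.8 MHz ≤ fs/2 = 16.8 MHz, appears at 5.8 MHz.
82.8 MHz mod fs = 15.6 MHz.
15.6 MHz ≤ fs/2 = 16.8 MHz, appears at 15.6 MHz.
Distinct values: {4.8 MHz, 5.8 MHz, 15.6 MHz}.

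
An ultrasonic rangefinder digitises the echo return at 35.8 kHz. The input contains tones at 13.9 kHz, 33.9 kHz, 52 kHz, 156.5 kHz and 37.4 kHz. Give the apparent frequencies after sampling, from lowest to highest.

fs/2 = 17.9 kHz.
13.9 kHz ≤ fs/2 = 17.9 kHz, passes unchanged.
33.9 kHz > fs/2 = 17.9 kHz, folds to fs − 33.9 kHz = 1.9 kHz.
52 kHz mod fs = 16.2 kHz.
16.2 kHz ≤ fs/2 = 17.9 kHz, appears at 16.2 kHz.
156.5 kHz mod fs = 13.3 kHz.
13.3 kHz ≤ fs/2 = 17.9 kHz, appears at 13.3 kHz.
37.4 kHz mod fs = 1.6 kHz.
1.6 kHz ≤ fs/2 = 17.9 kHz, appears at 1.6 kHz.
Distinct values: {1.6 kHz, 1.9 kHz, 13.3 kHz, 13.9 kHz, 16.2 kHz}.

1.6 kHz, 1.9 kHz, 13.3 kHz, 13.9 kHz, 16.2 kHz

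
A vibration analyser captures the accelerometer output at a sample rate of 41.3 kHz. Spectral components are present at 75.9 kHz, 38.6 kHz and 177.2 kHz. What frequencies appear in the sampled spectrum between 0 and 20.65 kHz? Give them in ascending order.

2.7 kHz, 6.7 kHz, 12 kHz

fs/2 = 20.65 kHz.
75.9 kHz mod fs = 34.6 kHz.
34.6 kHz > fs/2 = 20.65 kHz, folds to fs − 34.6 kHz = 6.7 kHz.
38.6 kHz > fs/2 = 20.65 kHz, folds to fs − 38.6 kHz = 2.7 kHz.
177.2 kHz mod fs = 12 kHz.
12 kHz ≤ fs/2 = 20.65 kHz, appears at 12 kHz.
Distinct values: {2.7 kHz, 6.7 kHz, 12 kHz}.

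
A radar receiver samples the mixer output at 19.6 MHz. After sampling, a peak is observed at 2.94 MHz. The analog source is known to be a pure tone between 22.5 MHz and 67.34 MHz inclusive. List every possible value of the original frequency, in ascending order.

22.54 MHz, 36.26 MHz, 42.14 MHz, 55.86 MHz, 61.74 MHz

Frequencies that alias to 2.94 MHz are k·fs ± 2.94 MHz for integer k ≥ 0.
k=0: 2.94 MHz.
k=1: 16.66 MHz, 22.54 MHz.
k=2: 36.26 MHz, 42.14 MHz.
k=3: 55.86 MHz, 61.74 MHz.
k=4: 75.46 MHz, 81.34 MHz.
Within [22.5 MHz, 67.34 MHz]: 22.54 MHz, 36.26 MHz, 42.14 MHz, 55.86 MHz, 61.74 MHz.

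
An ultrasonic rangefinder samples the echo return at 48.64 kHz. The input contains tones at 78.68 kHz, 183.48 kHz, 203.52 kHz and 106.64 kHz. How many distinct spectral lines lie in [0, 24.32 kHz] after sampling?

fs/2 = 24.32 kHz.
78.68 kHz mod fs = 30.04 kHz.
30.04 kHz > fs/2 = 24.32 kHz, folds to fs − 30.04 kHz = 18.6 kHz.
183.48 kHz mod fs = 37.56 kHz.
37.56 kHz > fs/2 = 24.32 kHz, folds to fs − 37.56 kHz = 11.08 kHz.
203.52 kHz mod fs = 8.96 kHz.
8.96 kHz ≤ fs/2 = 24.32 kHz, appears at 8.96 kHz.
106.64 kHz mod fs = 9.36 kHz.
9.36 kHz ≤ fs/2 = 24.32 kHz, appears at 9.36 kHz.
Distinct values: {8.96 kHz, 9.36 kHz, 11.08 kHz, 18.6 kHz} → 4.

4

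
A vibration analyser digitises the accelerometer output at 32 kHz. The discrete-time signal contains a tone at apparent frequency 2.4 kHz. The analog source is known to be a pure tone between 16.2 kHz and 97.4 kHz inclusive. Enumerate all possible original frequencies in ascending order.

Frequencies that alias to 2.4 kHz are k·fs ± 2.4 kHz for integer k ≥ 0.
k=0: 2.4 kHz.
k=1: 29.6 kHz, 34.4 kHz.
k=2: 61.6 kHz, 66.4 kHz.
k=3: 93.6 kHz, 98.4 kHz.
k=4: 125.6 kHz, 130.4 kHz.
Within [16.2 kHz, 97.4 kHz]: 29.6 kHz, 34.4 kHz, 61.6 kHz, 66.4 kHz, 93.6 kHz.

29.6 kHz, 34.4 kHz, 61.6 kHz, 66.4 kHz, 93.6 kHz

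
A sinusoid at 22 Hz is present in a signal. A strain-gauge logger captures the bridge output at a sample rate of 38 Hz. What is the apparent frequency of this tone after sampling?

22 Hz > fs/2 = 19 Hz, folds to fs − 22 Hz = 16 Hz.

16 Hz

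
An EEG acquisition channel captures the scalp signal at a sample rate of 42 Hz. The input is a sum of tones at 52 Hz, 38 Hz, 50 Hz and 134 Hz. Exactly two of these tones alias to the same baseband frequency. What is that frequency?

fs/2 = 21 Hz.
52 Hz mod fs = 10 Hz.
10 Hz ≤ fs/2 = 21 Hz, appears at 10 Hz.
38 Hz > fs/2 = 21 Hz, folds to fs − 38 Hz = 4 Hz.
50 Hz mod fs = 8 Hz.
8 Hz ≤ fs/2 = 21 Hz, appears at 8 Hz.
134 Hz mod fs = 8 Hz.
8 Hz ≤ fs/2 = 21 Hz, appears at 8 Hz.
50 Hz and 134 Hz both map to 8 Hz.

8 Hz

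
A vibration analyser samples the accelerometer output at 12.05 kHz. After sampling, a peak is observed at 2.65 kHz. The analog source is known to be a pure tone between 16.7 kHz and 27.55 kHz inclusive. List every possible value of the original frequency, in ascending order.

21.45 kHz, 26.75 kHz

Frequencies that alias to 2.65 kHz are k·fs ± 2.65 kHz for integer k ≥ 0.
k=0: 2.65 kHz.
k=1: 9.4 kHz, 14.7 kHz.
k=2: 21.45 kHz, 26.75 kHz.
k=3: 33.5 kHz, 38.8 kHz.
Within [16.7 kHz, 27.55 kHz]: 21.45 kHz, 26.75 kHz.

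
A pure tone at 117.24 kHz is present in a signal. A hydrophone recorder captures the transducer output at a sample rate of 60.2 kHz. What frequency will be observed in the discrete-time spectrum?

117.24 kHz mod fs = 57.04 kHz.
57.04 kHz > fs/2 = 30.1 kHz, folds to fs − 57.04 kHz = 3.16 kHz.

3.16 kHz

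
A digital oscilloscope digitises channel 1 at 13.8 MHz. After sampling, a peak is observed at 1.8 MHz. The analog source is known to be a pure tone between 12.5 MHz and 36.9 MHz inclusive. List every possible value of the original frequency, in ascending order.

15.6 MHz, 25.8 MHz, 29.4 MHz

Frequencies that alias to 1.8 MHz are k·fs ± 1.8 MHz for integer k ≥ 0.
k=0: 1.8 MHz.
k=1: 12 MHz, 15.6 MHz.
k=2: 25.8 MHz, 29.4 MHz.
k=3: 39.6 MHz, 43.2 MHz.
Within [12.5 MHz, 36.9 MHz]: 15.6 MHz, 25.8 MHz, 29.4 MHz.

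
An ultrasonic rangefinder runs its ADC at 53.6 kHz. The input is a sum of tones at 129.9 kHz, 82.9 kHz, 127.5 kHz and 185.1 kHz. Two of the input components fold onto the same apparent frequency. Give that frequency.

fs/2 = 26.8 kHz.
129.9 kHz mod fs = 22.7 kHz.
22.7 kHz ≤ fs/2 = 26.8 kHz, appears at 22.7 kHz.
82.9 kHz mod fs = 29.3 kHz.
29.3 kHz > fs/2 = 26.8 kHz, folds to fs − 29.3 kHz = 24.3 kHz.
127.5 kHz mod fs = 20.3 kHz.
20.3 kHz ≤ fs/2 = 26.8 kHz, appears at 20.3 kHz.
185.1 kHz mod fs = 24.3 kHz.
24.3 kHz ≤ fs/2 = 26.8 kHz, appears at 24.3 kHz.
82.9 kHz and 185.1 kHz both map to 24.3 kHz.

24.3 kHz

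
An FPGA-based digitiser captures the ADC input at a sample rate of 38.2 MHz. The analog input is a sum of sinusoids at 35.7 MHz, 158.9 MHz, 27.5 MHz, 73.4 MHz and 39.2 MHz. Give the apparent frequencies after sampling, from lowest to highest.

fs/2 = 19.1 MHz.
35.7 MHz > fs/2 = 19.1 MHz, folds to fs − 35.7 MHz = 2.5 MHz.
158.9 MHz mod fs = 6.1 MHz.
6.1 MHz ≤ fs/2 = 19.1 MHz, appears at 6.1 MHz.
27.5 MHz > fs/2 = 19.1 MHz, folds to fs − 27.5 MHz = 10.7 MHz.
73.4 MHz mod fs = 35.2 MHz.
35.2 MHz > fs/2 = 19.1 MHz, folds to fs − 35.2 MHz = 3 MHz.
39.2 MHz mod fs = 1 MHz.
1 MHz ≤ fs/2 = 19.1 MHz, appears at 1 MHz.
Distinct values: {1 MHz, 2.5 MHz, 3 MHz, 6.1 MHz, 10.7 MHz}.

1 MHz, 2.5 MHz, 3 MHz, 6.1 MHz, 10.7 MHz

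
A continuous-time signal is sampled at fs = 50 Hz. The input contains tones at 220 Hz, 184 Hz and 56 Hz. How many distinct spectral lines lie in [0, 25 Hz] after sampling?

fs/2 = 25 Hz.
220 Hz mod fs = 20 Hz.
20 Hz ≤ fs/2 = 25 Hz, appears at 20 Hz.
184 Hz mod fs = 34 Hz.
34 Hz > fs/2 = 25 Hz, folds to fs − 34 Hz = 16 Hz.
56 Hz mod fs = 6 Hz.
6 Hz ≤ fs/2 = 25 Hz, appears at 6 Hz.
Distinct values: {6 Hz, 16 Hz, 20 Hz} → 3.

3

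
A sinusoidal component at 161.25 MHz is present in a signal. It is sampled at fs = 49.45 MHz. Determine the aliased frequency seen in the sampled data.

161.25 MHz mod fs = 12.9 MHz.
12.9 MHz ≤ fs/2 = 24.725 MHz, appears at 12.9 MHz.

12.9 MHz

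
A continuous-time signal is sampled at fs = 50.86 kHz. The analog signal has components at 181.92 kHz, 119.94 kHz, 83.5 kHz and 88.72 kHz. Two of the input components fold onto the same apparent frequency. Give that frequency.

18.22 kHz

fs/2 = 25.43 kHz.
181.92 kHz mod fs = 29.34 kHz.
29.34 kHz > fs/2 = 25.43 kHz, folds to fs − 29.34 kHz = 21.52 kHz.
119.94 kHz mod fs = 18.22 kHz.
18.22 kHz ≤ fs/2 = 25.43 kHz, appears at 18.22 kHz.
83.5 kHz mod fs = 32.64 kHz.
32.64 kHz > fs/2 = 25.43 kHz, folds to fs − 32.64 kHz = 18.22 kHz.
88.72 kHz mod fs = 37.86 kHz.
37.86 kHz > fs/2 = 25.43 kHz, folds to fs − 37.86 kHz = 13 kHz.
83.5 kHz and 119.94 kHz both map to 18.22 kHz.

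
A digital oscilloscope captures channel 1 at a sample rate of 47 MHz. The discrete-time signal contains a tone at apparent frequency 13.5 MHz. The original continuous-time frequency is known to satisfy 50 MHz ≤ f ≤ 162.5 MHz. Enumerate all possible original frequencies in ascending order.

Frequencies that alias to 13.5 MHz are k·fs ± 13.5 MHz for integer k ≥ 0.
k=0: 13.5 MHz.
k=1: 33.5 MHz, 60.5 MHz.
k=2: 80.5 MHz, 107.5 MHz.
k=3: 127.5 MHz, 154.5 MHz.
k=4: 174.5 MHz, 201.5 MHz.
Within [50 MHz, 162.5 MHz]: 60.5 MHz, 80.5 MHz, 107.5 MHz, 127.5 MHz, 154.5 MHz.

60.5 MHz, 80.5 MHz, 107.5 MHz, 127.5 MHz, 154.5 MHz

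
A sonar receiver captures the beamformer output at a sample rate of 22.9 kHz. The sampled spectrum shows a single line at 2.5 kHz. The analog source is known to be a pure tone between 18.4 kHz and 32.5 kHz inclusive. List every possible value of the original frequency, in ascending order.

20.4 kHz, 25.4 kHz

Frequencies that alias to 2.5 kHz are k·fs ± 2.5 kHz for integer k ≥ 0.
k=0: 2.5 kHz.
k=1: 20.4 kHz, 25.4 kHz.
k=2: 43.3 kHz, 48.3 kHz.
Within [18.4 kHz, 32.5 kHz]: 20.4 kHz, 25.4 kHz.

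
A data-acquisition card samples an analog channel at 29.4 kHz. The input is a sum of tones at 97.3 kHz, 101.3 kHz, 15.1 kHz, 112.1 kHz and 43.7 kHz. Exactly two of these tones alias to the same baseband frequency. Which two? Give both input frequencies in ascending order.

15.1 kHz, 43.7 kHz

fs/2 = 14.7 kHz.
97.3 kHz mod fs = 9.1 kHz.
9.1 kHz ≤ fs/2 = 14.7 kHz, appears at 9.1 kHz.
101.3 kHz mod fs = 13.1 kHz.
13.1 kHz ≤ fs/2 = 14.7 kHz, appears at 13.1 kHz.
15.1 kHz > fs/2 = 14.7 kHz, folds to fs − 15.1 kHz = 14.3 kHz.
112.1 kHz mod fs = 23.9 kHz.
23.9 kHz > fs/2 = 14.7 kHz, folds to fs − 23.9 kHz = 5.5 kHz.
43.7 kHz mod fs = 14.3 kHz.
14.3 kHz ≤ fs/2 = 14.7 kHz, appears at 14.3 kHz.
15.1 kHz and 43.7 kHz both map to 14.3 kHz.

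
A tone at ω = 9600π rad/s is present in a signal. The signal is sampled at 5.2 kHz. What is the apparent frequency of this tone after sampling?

0.4 kHz

ω = 9600π rad/s → f = ω/(2π) = 4800 Hz = 4.8 kHz.
4.8 kHz > fs/2 = 2.6 kHz, folds to fs − 4.8 kHz = 0.4 kHz.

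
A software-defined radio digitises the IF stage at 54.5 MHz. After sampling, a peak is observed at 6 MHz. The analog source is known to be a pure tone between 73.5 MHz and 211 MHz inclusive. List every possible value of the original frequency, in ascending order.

103 MHz, 115 MHz, 157.5 MHz, 169.5 MHz

Frequencies that alias to 6 MHz are k·fs ± 6 MHz for integer k ≥ 0.
k=0: 6 MHz.
k=1: 48.5 MHz, 60.5 MHz.
k=2: 103 MHz, 115 MHz.
k=3: 157.5 MHz, 169.5 MHz.
k=4: 212 MHz, 224 MHz.
Within [73.5 MHz, 211 MHz]: 103 MHz, 115 MHz, 157.5 MHz, 169.5 MHz.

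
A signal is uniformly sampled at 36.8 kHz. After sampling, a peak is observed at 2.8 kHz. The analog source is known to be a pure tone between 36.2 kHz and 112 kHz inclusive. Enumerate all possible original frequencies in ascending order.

Frequencies that alias to 2.8 kHz are k·fs ± 2.8 kHz for integer k ≥ 0.
k=0: 2.8 kHz.
k=1: 34 kHz, 39.6 kHz.
k=2: 70.8 kHz, 76.4 kHz.
k=3: 107.6 kHz, 113.2 kHz.
k=4: 144.4 kHz, 150 kHz.
Within [36.2 kHz, 112 kHz]: 39.6 kHz, 70.8 kHz, 76.4 kHz, 107.6 kHz.

39.6 kHz, 70.8 kHz, 76.4 kHz, 107.6 kHz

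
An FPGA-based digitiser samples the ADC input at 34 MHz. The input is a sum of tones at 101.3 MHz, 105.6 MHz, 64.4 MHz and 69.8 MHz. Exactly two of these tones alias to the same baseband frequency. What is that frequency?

fs/2 = 17 MHz.
101.3 MHz mod fs = 33.3 MHz.
33.3 MHz > fs/2 = 17 MHz, folds to fs − 33.3 MHz = 0.7 MHz.
105.6 MHz mod fs = 3.6 MHz.
3.6 MHz ≤ fs/2 = 17 MHz, appears at 3.6 MHz.
64.4 MHz mod fs = 30.4 MHz.
30.4 MHz > fs/2 = 17 MHz, folds to fs − 30.4 MHz = 3.6 MHz.
69.8 MHz mod fs = 1.8 MHz.
1.8 MHz ≤ fs/2 = 17 MHz, appears at 1.8 MHz.
64.4 MHz and 105.6 MHz both map to 3.6 MHz.

3.6 MHz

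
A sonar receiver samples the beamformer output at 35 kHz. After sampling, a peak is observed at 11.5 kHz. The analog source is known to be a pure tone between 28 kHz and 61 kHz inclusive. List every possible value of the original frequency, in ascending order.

Frequencies that alias to 11.5 kHz are k·fs ± 11.5 kHz for integer k ≥ 0.
k=0: 11.5 kHz.
k=1: 23.5 kHz, 46.5 kHz.
k=2: 58.5 kHz, 81.5 kHz.
k=3: 93.5 kHz, 116.5 kHz.
Within [28 kHz, 61 kHz]: 46.5 kHz, 58.5 kHz.

46.5 kHz, 58.5 kHz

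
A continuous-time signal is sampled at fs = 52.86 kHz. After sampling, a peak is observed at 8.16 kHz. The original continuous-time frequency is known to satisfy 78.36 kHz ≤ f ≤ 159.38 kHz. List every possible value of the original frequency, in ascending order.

97.56 kHz, 113.88 kHz, 150.42 kHz

Frequencies that alias to 8.16 kHz are k·fs ± 8.16 kHz for integer k ≥ 0.
k=0: 8.16 kHz.
k=1: 44.7 kHz, 61.02 kHz.
k=2: 97.56 kHz, 113.88 kHz.
k=3: 150.42 kHz, 166.74 kHz.
k=4: 203.28 kHz, 219.6 kHz.
Within [78.36 kHz, 159.38 kHz]: 97.56 kHz, 113.88 kHz, 150.42 kHz.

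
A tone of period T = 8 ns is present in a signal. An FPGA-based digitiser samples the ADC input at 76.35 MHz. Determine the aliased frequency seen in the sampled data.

27.7 MHz

T = 8 ns → f = 1/T = 125 MHz.
125 MHz mod fs = 48.65 MHz.
48.65 MHz > fs/2 = 38.175 MHz, folds to fs − 48.65 MHz = 27.7 MHz.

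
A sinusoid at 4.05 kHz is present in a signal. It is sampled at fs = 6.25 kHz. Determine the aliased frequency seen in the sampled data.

2.2 kHz

4.05 kHz > fs/2 = 3.125 kHz, folds to fs − 4.05 kHz = 2.2 kHz.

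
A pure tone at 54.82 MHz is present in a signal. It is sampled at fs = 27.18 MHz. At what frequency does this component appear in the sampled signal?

0.46 MHz

54.82 MHz mod fs = 0.46 MHz.
0.46 MHz ≤ fs/2 = 13.59 MHz, appears at 0.46 MHz.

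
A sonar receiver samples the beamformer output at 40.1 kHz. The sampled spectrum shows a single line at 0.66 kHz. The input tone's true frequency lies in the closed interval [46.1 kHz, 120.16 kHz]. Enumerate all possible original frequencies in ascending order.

Frequencies that alias to 0.66 kHz are k·fs ± 0.66 kHz for integer k ≥ 0.
k=0: 0.66 kHz.
k=1: 39.44 kHz, 40.76 kHz.
k=2: 79.54 kHz, 80.86 kHz.
k=3: 119.64 kHz, 120.96 kHz.
k=4: 159.74 kHz, 161.06 kHz.
Within [46.1 kHz, 120.16 kHz]: 79.54 kHz, 80.86 kHz, 119.64 kHz.

79.54 kHz, 80.86 kHz, 119.64 kHz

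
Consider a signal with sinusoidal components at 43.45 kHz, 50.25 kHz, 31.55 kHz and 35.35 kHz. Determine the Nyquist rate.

Highest-frequency component: 50.25 kHz.
Nyquist rate = 2 × 50.25 kHz = 100.5 kHz.

100.5 kHz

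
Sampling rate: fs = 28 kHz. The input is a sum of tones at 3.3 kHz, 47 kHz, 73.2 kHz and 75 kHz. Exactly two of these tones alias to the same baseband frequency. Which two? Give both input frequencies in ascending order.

47 kHz, 75 kHz

fs/2 = 14 kHz.
3.3 kHz ≤ fs/2 = 14 kHz, passes unchanged.
47 kHz mod fs = 19 kHz.
19 kHz > fs/2 = 14 kHz, folds to fs − 19 kHz = 9 kHz.
73.2 kHz mod fs = 17.2 kHz.
17.2 kHz > fs/2 = 14 kHz, folds to fs − 17.2 kHz = 10.8 kHz.
75 kHz mod fs = 19 kHz.
19 kHz > fs/2 = 14 kHz, folds to fs − 19 kHz = 9 kHz.
47 kHz and 75 kHz both map to 9 kHz.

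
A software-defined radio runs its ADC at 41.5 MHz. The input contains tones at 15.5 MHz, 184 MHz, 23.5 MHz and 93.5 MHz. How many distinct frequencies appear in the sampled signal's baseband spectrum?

fs/2 = 20.75 MHz.
15.5 MHz ≤ fs/2 = 20.75 MHz, passes unchanged.
184 MHz mod fs = 18 MHz.
18 MHz ≤ fs/2 = 20.75 MHz, appears at 18 MHz.
23.5 MHz > fs/2 = 20.75 MHz, folds to fs − 23.5 MHz = 18 MHz.
93.5 MHz mod fs = 10.5 MHz.
10.5 MHz ≤ fs/2 = 20.75 MHz, appears at 10.5 MHz.
Distinct values: {10.5 MHz, 15.5 MHz, 18 MHz} → 3.

3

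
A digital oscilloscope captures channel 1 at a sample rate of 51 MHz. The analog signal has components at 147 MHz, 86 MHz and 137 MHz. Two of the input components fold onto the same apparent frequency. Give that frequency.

16 MHz

fs/2 = 25.5 MHz.
147 MHz mod fs = 45 MHz.
45 MHz > fs/2 = 25.5 MHz, folds to fs − 45 MHz = 6 MHz.
86 MHz mod fs = 35 MHz.
35 MHz > fs/2 = 25.5 MHz, folds to fs − 35 MHz = 16 MHz.
137 MHz mod fs = 35 MHz.
35 MHz > fs/2 = 25.5 MHz, folds to fs − 35 MHz = 16 MHz.
86 MHz and 137 MHz both map to 16 MHz.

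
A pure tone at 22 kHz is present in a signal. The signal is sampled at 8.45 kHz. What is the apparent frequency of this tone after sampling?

3.35 kHz

22 kHz mod fs = 5.1 kHz.
5.1 kHz > fs/2 = 4.225 kHz, folds to fs − 5.1 kHz = 3.35 kHz.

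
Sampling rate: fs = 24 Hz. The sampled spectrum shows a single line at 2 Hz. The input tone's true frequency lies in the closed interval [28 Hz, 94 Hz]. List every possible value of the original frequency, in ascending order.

46 Hz, 50 Hz, 70 Hz, 74 Hz, 94 Hz

Frequencies that alias to 2 Hz are k·fs ± 2 Hz for integer k ≥ 0.
k=0: 2 Hz.
k=1: 22 Hz, 26 Hz.
k=2: 46 Hz, 50 Hz.
k=3: 70 Hz, 74 Hz.
k=4: 94 Hz, 98 Hz.
k=5: 118 Hz, 122 Hz.
Within [28 Hz, 94 Hz]: 46 Hz, 50 Hz, 70 Hz, 74 Hz, 94 Hz.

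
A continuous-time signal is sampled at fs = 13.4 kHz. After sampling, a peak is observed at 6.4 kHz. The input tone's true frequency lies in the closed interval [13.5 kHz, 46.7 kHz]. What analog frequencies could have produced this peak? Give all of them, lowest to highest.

19.8 kHz, 20.4 kHz, 33.2 kHz, 33.8 kHz, 46.6 kHz

Frequencies that alias to 6.4 kHz are k·fs ± 6.4 kHz for integer k ≥ 0.
k=0: 6.4 kHz.
k=1: 7 kHz, 19.8 kHz.
k=2: 20.4 kHz, 33.2 kHz.
k=3: 33.8 kHz, 46.6 kHz.
k=4: 47.2 kHz, 60 kHz.
Within [13.5 kHz, 46.7 kHz]: 19.8 kHz, 20.4 kHz, 33.2 kHz, 33.8 kHz, 46.6 kHz.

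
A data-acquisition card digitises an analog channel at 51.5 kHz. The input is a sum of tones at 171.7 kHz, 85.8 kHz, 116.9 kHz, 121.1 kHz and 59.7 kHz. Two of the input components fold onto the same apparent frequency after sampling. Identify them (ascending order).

85.8 kHz, 171.7 kHz

fs/2 = 25.75 kHz.
171.7 kHz mod fs = 17.2 kHz.
17.2 kHz ≤ fs/2 = 25.75 kHz, appears at 17.2 kHz.
85.8 kHz mod fs = 34.3 kHz.
34.3 kHz > fs/2 = 25.75 kHz, folds to fs − 34.3 kHz = 17.2 kHz.
116.9 kHz mod fs = 13.9 kHz.
13.9 kHz ≤ fs/2 = 25.75 kHz, appears at 13.9 kHz.
121.1 kHz mod fs = 18.1 kHz.
18.1 kHz ≤ fs/2 = 25.75 kHz, appears at 18.1 kHz.
59.7 kHz mod fs = 8.2 kHz.
8.2 kHz ≤ fs/2 = 25.75 kHz, appears at 8.2 kHz.
85.8 kHz and 171.7 kHz both map to 17.2 kHz.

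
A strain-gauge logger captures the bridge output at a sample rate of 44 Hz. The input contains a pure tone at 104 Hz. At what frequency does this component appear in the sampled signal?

16 Hz

104 Hz mod fs = 16 Hz.
16 Hz ≤ fs/2 = 22 Hz, appears at 16 Hz.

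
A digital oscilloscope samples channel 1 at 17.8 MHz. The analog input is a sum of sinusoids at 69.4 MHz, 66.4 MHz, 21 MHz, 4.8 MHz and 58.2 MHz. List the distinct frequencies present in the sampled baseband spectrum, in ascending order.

fs/2 = 8.9 MHz.
69.4 MHz mod fs = 16 MHz.
16 MHz > fs/2 = 8.9 MHz, folds to fs − 16 MHz = 1.8 MHz.
66.4 MHz mod fs = 13 MHz.
13 MHz > fs/2 = 8.9 MHz, folds to fs − 13 MHz = 4.8 MHz.
21 MHz mod fs = 3.2 MHz.
3.2 MHz ≤ fs/2 = 8.9 MHz, appears at 3.2 MHz.
4.8 MHz ≤ fs/2 = 8.9 MHz, passes unchanged.
58.2 MHz mod fs = 4.8 MHz.
4.8 MHz ≤ fs/2 = 8.9 MHz, appears at 4.8 MHz.
Distinct values: {1.8 MHz, 3.2 MHz, 4.8 MHz}.

1.8 MHz, 3.2 MHz, 4.8 MHz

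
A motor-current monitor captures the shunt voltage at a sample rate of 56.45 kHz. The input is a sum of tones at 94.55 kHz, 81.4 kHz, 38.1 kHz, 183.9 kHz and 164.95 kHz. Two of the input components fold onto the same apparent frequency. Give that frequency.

18.35 kHz

fs/2 = 28.225 kHz.
94.55 kHz mod fs = 38.1 kHz.
38.1 kHz > fs/2 = 28.225 kHz, folds to fs − 38.1 kHz = 18.35 kHz.
81.4 kHz mod fs = 24.95 kHz.
24.95 kHz ≤ fs/2 = 28.225 kHz, appears at 24.95 kHz.
38.1 kHz > fs/2 = 28.225 kHz, folds to fs − 38.1 kHz = 18.35 kHz.
183.9 kHz mod fs = 14.55 kHz.
14.55 kHz ≤ fs/2 = 28.225 kHz, appears at 14.55 kHz.
164.95 kHz mod fs = 52.05 kHz.
52.05 kHz > fs/2 = 28.225 kHz, folds to fs − 52.05 kHz = 4.4 kHz.
38.1 kHz and 94.55 kHz both map to 18.35 kHz.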